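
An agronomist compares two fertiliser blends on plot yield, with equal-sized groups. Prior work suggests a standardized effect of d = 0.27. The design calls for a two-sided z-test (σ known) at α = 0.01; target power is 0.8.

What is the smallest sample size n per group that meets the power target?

For power 0.8 need Φ(δ − z_{0.005}) = 0.8, so δ = z_{0.005} + z_{0.20} = 2.576 + 0.842 = 3.417.
(For δ > 0 the lower-tail rejection region contributes negligibly to power, so the one-term inversion is standard.)
δ = d·√(n/2) ⇒ n = 2(δ/d)² = 2 × (3.417 / 0.27)² = 320.41.
Round up to the next whole unit.

n = 321 per group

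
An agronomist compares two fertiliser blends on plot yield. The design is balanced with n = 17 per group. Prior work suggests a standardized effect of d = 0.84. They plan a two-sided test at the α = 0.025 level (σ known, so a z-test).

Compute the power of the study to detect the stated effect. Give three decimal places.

Power ≈ 0.582

Noncentrality parameter: λ = d·√(n/2) = 0.84 × √(17/2) = 2.4490
Two-sided α = 0.025 → critical value z_{0.0125} = 2.241.
Power = Φ(λ − 2.241) + Φ(−λ − 2.241) = Φ(0.208) + Φ(-4.690) = 0.5822 + 0.0000 = 0.5822.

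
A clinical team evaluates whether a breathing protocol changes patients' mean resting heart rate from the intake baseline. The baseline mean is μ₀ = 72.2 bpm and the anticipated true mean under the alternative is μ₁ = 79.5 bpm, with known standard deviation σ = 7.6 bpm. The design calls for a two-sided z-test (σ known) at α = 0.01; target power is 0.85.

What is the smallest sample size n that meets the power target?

n = 15

Standardized effect: d = |μ₁ − μ₀| / σ = |79.5 − 72.2| / 7.6 = 0.9605
Set Φ(δ − 2.576) = 0.85; then δ − 2.576 = Φ⁻¹(0.85) = 1.036, giving δ = 3.612.
(Ignoring the negligible lower-tail rejection probability gives the usual closed-form inversion.)
δ = d·√n ⇒ n = (δ/d)² = (3.612 / 0.9605)² = 14.14.
Round up to the next whole unit.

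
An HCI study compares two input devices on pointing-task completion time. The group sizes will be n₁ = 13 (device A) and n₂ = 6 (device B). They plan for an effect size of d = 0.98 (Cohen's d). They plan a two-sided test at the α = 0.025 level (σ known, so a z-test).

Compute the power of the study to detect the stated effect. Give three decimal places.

Power ≈ 0.399

Noncentrality parameter: δ = d / √(1/n₁ + 1/n₂) = 0.98 / √(1/13 + 1/6) = 1.9856
Critical value for a two-sided test at α = 0.025: z_{α/2} = 2.241.
Power = Φ(δ − 2.241) + Φ(−δ − 2.241) = Φ(-0.256) + Φ(-4.227) = 0.3991 + 0.0000 = 0.3991.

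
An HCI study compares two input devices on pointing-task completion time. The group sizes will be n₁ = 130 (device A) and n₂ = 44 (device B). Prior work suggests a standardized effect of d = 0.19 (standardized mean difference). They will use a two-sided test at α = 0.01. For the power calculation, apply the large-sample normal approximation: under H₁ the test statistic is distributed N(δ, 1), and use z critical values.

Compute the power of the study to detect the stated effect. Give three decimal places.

Noncentrality parameter: δ = d / √(1/n₁ + 1/n₂) = 0.19 / √(1/130 + 1/44) = 1.0894
Critical value for a two-sided test at α = 0.01: z_{α/2} = 2.576.
Power = Φ(δ − 2.576) + Φ(−δ − 2.576) = Φ(-1.486) + Φ(-3.665) = 0.0686 + 0.0001 = 0.0687.

Power ≈ 0.069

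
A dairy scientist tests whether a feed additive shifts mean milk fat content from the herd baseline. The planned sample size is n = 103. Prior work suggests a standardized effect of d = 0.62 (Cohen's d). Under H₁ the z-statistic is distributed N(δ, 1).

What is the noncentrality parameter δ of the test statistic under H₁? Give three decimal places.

δ = d·√n = 0.62 × √103 = 6.2923

δ ≈ 6.292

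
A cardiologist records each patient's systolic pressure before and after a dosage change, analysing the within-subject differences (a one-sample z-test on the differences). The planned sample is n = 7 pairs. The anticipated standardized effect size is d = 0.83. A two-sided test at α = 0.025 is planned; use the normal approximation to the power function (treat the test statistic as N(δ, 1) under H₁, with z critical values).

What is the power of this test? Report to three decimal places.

Power ≈ 0.482

Noncentrality parameter: δ = d·√n = 0.83 × √7 = 2.1960
Critical value for a two-sided test at α = 0.025: z_{α/2} = 2.241.
Power = Φ(δ − 2.241) + Φ(−δ − 2.241) = Φ(-0.045) + Φ(-4.437) = 0.4819 + 0.0000 = 0.4819.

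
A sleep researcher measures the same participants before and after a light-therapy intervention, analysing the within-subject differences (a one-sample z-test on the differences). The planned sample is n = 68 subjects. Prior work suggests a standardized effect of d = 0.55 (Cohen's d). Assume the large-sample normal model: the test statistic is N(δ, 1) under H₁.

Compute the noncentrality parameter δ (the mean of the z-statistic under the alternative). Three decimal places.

δ ≈ 4.535

δ = d·√n = 0.55 × √68 = 4.5354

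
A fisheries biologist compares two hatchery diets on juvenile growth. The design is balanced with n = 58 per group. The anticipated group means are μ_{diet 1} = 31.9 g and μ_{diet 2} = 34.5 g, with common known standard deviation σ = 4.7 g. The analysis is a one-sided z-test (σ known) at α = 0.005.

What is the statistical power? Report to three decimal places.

Power ≈ 0.657

Standardized effect: d = |μ_{diet 1} − μ_{diet 2}| / σ = |31.9 − 34.5| / 4.7 = 0.5532
Noncentrality parameter: δ = d·√(n/2) = 0.5532 × √(58/2) = 2.9790
Critical value for a one-sided test at α = 0.005: z_α = 2.576.
Power = Φ(δ − 2.576) = Φ(0.403) = 0.6566.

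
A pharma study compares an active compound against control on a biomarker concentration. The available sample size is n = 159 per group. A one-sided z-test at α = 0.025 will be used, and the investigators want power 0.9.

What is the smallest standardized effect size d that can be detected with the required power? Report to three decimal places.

d ≈ 0.364

Need Φ(δ − 1.960) = 0.9, so δ = 1.960 + 1.282 = 3.242.
δ = d·√(n/2) ⇒ d = δ/√(n/2) = 3.242/√(159/2) = 0.3636.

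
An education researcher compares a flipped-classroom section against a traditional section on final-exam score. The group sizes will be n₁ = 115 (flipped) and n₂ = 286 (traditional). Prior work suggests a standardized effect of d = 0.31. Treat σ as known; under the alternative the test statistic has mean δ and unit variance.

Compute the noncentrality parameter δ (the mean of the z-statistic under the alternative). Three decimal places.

The noncentrality parameter scales effect size by the design's sample-size factor: δ = d / √(1/n₁ + 1/n₂) = 0.31 / √(1/115 + 1/286) = 2.8075

δ ≈ 2.808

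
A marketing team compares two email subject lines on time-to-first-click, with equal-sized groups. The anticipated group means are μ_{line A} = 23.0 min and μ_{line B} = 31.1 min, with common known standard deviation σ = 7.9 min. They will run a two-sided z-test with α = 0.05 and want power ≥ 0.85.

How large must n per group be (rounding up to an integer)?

n = 18 per group

Standardized effect: d = |μ_{line A} − μ_{line B}| / σ = |23.0 − 31.1| / 7.9 = 1.0253
Set Φ(δ − 1.960) = 0.85; then δ − 1.960 = Φ⁻¹(0.85) = 1.036, giving δ = 2.996.
(Ignoring the negligible lower-tail rejection probability gives the usual closed-form inversion.)
δ = d·√(n/2) ⇒ n = 2(δ/d)² = 2 × (2.996 / 1.0253)² = 17.08.
Rounding up, n = 18 per group.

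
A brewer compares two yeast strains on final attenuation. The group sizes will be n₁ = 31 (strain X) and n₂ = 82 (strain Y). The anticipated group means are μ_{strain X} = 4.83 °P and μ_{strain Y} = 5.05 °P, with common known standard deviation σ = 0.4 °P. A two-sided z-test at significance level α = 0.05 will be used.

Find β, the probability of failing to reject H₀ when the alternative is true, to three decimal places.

β ≈ 0.258

Standardized effect: d = |μ_{strain X} − μ_{strain Y}| / σ = |4.83 − 5.05| / 0.4 = 0.5500
Noncentrality parameter: δ = d / √(1/n₁ + 1/n₂) = 0.5500 / √(1/31 + 1/82) = 2.6086
Critical value for a two-sided test at α = 0.05: z_{α/2} = 1.960.
Power = Φ(δ − 1.960) + Φ(−δ − 1.960) = Φ(0.649) + Φ(-4.569) = 0.7417 + 0.0000 = 0.7417.
Type II error: β = 1 − power = 1 − 0.7417 = 0.2583.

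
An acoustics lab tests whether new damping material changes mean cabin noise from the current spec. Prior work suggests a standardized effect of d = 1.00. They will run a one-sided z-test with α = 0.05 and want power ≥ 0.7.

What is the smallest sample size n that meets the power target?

n = 5

For power 0.7 need Φ(δ − z_{0.05}) = 0.7, so δ = z_{0.05} + z_{0.30} = 1.645 + 0.524 = 2.169.
δ = d·√n ⇒ n = (δ/d)² = (2.169 / 1.00)² = 4.71.
Round up to the next whole unit.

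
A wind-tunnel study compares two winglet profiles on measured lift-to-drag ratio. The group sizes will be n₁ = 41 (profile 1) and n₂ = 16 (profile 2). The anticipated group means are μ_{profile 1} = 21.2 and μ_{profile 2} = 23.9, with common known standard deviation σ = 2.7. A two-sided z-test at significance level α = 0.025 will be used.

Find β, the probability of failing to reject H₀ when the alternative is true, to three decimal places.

Standardized effect: d = |μ_{profile 1} − μ_{profile 2}| / σ = |21.2 − 23.9| / 2.7 = 1.0000
Noncentrality parameter: δ = d / √(1/n₁ + 1/n₂) = 1.0000 / √(1/41 + 1/16) = 3.3925
Critical value for a two-sided test at α = 0.025: z_{α/2} = 2.241.
Power = Φ(δ − 2.241) + Φ(−δ − 2.241) = Φ(1.151) + Φ(-5.634) = 0.8751 + 0.0000 = 0.8751.
Type II error: β = 1 − power = 1 − 0.8751 = 0.1249.

β ≈ 0.125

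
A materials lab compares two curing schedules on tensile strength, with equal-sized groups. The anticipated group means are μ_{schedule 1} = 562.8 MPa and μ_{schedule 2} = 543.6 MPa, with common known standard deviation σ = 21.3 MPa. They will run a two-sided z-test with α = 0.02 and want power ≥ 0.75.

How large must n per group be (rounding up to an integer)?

n = 23 per group

Standardized effect: d = |μ_{schedule 1} − μ_{schedule 2}| / σ = |562.8 − 543.6| / 21.3 = 0.9014
Set Φ(δ − 2.326) = 0.75; then δ − 2.326 = Φ⁻¹(0.75) = 0.674, giving δ = 3.001.
(For δ > 0 the lower-tail rejection region contributes negligibly to power, so the one-term inversion is standard.)
δ = d·√(n/2) ⇒ n = 2(δ/d)² = 2 × (3.001 / 0.9014)² = 22.17.
Rounding up, n = 23 per group.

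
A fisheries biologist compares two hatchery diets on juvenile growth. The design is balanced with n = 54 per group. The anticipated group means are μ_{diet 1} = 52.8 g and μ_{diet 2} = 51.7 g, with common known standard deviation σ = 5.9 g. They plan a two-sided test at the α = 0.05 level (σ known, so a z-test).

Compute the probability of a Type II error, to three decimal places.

β ≈ 0.838

Standardized effect: d = |μ_{diet 1} − μ_{diet 2}| / σ = |52.8 − 51.7| / 5.9 = 0.1864
Noncentrality parameter: δ = d·√(n/2) = 0.1864 × √(54/2) = 0.9688
Two-sided α = 0.05 → critical value z_{0.025} = 1.960.
Power = Φ(δ − 1.960) + Φ(−δ − 1.960) = Φ(-0.991) + Φ(-2.929) = 0.1608 + 0.0017 = 0.1625.
Type II error: β = 1 − power = 1 − 0.1625 = 0.8375.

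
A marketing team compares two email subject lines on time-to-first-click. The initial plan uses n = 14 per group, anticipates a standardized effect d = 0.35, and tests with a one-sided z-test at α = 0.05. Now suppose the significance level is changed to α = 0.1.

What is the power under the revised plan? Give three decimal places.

δ = d·√(n/2) = 0.35 × √(14/2) = 0.9260 (unchanged). New critical value: z_{0.1} = 1.282.
Revised power = Φ(δ − 1.282) = Φ(-0.356) = 0.3611.

Power ≈ 0.361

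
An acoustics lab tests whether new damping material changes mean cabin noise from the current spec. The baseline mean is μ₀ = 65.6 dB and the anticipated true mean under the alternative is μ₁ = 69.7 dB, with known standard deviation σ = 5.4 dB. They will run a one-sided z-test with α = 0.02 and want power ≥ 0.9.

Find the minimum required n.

Standardized effect: d = |μ₁ − μ₀| / σ = |69.7 − 65.6| / 5.4 = 0.7593
For power 0.9 need Φ(δ − z_{0.02}) = 0.9, so δ = z_{0.02} + z_{0.10} = 2.054 + 1.282 = 3.335.
δ = d·√n ⇒ n = (δ/d)² = (3.335 / 0.7593)² = 19.30.
Round up to the next whole unit.

n = 20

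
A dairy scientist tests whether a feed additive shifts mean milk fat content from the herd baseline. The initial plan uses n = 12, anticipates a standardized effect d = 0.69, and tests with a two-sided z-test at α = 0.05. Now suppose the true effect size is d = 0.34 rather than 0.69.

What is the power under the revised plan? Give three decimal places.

With d = 0.34: δ = d·√n = 0.34 × √12 = 1.1778. Critical value z_{0.025} = 1.960.
Revised power = Φ(δ − 1.960) + Φ(−δ − 1.960) = Φ(-0.782) + Φ(-3.138) = 0.2171 + 0.0009 = 0.2179.

Power ≈ 0.218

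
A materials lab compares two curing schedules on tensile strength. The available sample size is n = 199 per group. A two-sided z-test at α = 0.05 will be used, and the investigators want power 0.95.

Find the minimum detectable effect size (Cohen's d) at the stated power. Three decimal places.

Need Φ(δ − 1.960) = 0.95, so δ = 1.960 + 1.645 = 3.605.
(The second rejection-region term Φ(−δ − z_{α/2}) is negligible and dropped.)
δ = d·√(n/2) ⇒ d = δ/√(n/2) = 3.605/√(199/2) = 0.3614.

d ≈ 0.361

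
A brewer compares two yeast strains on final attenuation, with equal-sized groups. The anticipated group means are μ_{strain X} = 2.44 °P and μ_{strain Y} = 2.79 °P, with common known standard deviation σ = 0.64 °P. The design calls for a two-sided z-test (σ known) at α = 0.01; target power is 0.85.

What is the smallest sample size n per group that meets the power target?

Standardized effect: d = |μ_{strain X} − μ_{strain Y}| / σ = |2.44 − 2.79| / 0.64 = 0.5469
Set Φ(δ − 2.576) = 0.85; then δ − 2.576 = Φ⁻¹(0.85) = 1.036, giving δ = 3.612.
(Ignoring the negligible lower-tail rejection probability gives the usual closed-form inversion.)
δ = d·√(n/2) ⇒ n = 2(δ/d)² = 2 × (3.612 / 0.5469)² = 87.26.
Round up to the next whole unit.

n = 88 per group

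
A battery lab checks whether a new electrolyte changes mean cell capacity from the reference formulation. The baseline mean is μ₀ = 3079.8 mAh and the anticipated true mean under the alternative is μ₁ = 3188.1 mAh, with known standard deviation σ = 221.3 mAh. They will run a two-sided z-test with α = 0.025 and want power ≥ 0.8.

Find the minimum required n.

Standardized effect: d = |μ₁ − μ₀| / σ = |3188.1 − 3079.8| / 221.3 = 0.4894
Set Φ(δ − 2.241) = 0.8; then δ − 2.241 = Φ⁻¹(0.8) = 0.842, giving δ = 3.083.
(The Φ(−δ − z_{α/2}) term is vanishingly small for δ > 0 and is dropped in the standard sample-size formula.)
δ = d·√n ⇒ n = (δ/d)² = (3.083 / 0.4894)² = 39.69.
Rounding up, n = 40.

n = 40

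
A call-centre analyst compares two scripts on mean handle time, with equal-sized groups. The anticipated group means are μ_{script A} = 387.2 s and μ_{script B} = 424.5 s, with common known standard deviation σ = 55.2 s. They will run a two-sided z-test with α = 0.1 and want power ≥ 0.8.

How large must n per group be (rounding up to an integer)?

n = 28 per group

Standardized effect: d = |μ_{script A} − μ_{script B}| / σ = |387.2 − 424.5| / 55.2 = 0.6757
For power 0.8 need Φ(δ − z_{0.05}) = 0.8, so δ = z_{0.05} + z_{0.20} = 1.645 + 0.842 = 2.486.
(For δ > 0 the lower-tail rejection region contributes negligibly to power, so the one-term inversion is standard.)
δ = d·√(n/2) ⇒ n = 2(δ/d)² = 2 × (2.486 / 0.6757)² = 27.08.
Round up to the next whole unit.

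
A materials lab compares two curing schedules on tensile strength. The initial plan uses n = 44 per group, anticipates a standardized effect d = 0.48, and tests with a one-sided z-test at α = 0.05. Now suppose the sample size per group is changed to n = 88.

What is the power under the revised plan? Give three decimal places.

With n = 88 per group: δ = d·√(n/2) = 0.48 × √(88/2) = 3.1840. Critical value z_{0.05} = 1.645.
Revised power = P(Z > 1.645 − δ) = Φ(1.539) = 0.9381.

Power ≈ 0.938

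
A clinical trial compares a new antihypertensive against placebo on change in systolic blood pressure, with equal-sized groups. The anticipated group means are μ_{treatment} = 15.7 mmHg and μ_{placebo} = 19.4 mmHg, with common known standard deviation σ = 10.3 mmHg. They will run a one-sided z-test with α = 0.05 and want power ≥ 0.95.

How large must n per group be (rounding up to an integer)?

n = 168 per group

Standardized effect: d = |μ_{treatment} − μ_{placebo}| / σ = |15.7 − 19.4| / 10.3 = 0.3592
Set Φ(δ − 1.645) = 0.95; then δ − 1.645 = Φ⁻¹(0.95) = 1.645, giving δ = 3.290.
δ = d·√(n/2) ⇒ n = 2(δ/d)² = 2 × (3.290 / 0.3592)² = 167.73.
Rounding up, n = 168 per group.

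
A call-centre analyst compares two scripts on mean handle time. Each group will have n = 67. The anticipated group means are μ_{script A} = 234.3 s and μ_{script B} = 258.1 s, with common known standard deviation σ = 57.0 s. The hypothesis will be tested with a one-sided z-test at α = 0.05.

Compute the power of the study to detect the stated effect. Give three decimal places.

Power ≈ 0.780

Standardized effect: d = |μ_{script A} − μ_{script B}| / σ = |234.3 − 258.1| / 57.0 = 0.4175
Noncentrality parameter: δ = d·√(n/2) = 0.4175 × √(67/2) = 2.4167
One-sided α = 0.05 → critical value z_{0.05} = 1.645.
Power = Φ(δ − 1.645) = Φ(0.772) = 0.7799.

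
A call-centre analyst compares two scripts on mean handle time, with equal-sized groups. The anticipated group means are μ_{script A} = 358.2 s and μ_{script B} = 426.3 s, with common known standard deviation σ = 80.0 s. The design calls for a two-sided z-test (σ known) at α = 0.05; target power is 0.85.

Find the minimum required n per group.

n = 25 per group

Standardized effect: d = |μ_{script A} − μ_{script B}| / σ = |358.2 − 426.3| / 80.0 = 0.8512
For power 0.85 need Φ(δ − z_{0.025}) = 0.85, so δ = z_{0.025} + z_{0.15} = 1.960 + 1.036 = 2.996.
(The Φ(−δ − z_{α/2}) term is vanishingly small for δ > 0 and is dropped in the standard sample-size formula.)
δ = d·√(n/2) ⇒ n = 2(δ/d)² = 2 × (2.996 / 0.8512)² = 24.78.
Round up to the next whole unit.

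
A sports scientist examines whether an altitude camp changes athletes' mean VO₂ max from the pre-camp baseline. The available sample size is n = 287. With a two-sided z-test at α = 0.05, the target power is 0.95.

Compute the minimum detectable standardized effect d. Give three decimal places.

Required noncentrality: δ = z_{0.025} + z_{0.05} = 1.960 + 1.645 = 3.605.
(The second rejection-region term Φ(−δ − z_{α/2}) is negligible and dropped.)
δ = d·√n ⇒ d = δ/√n = 3.605/√287 = 0.2128.

d ≈ 0.213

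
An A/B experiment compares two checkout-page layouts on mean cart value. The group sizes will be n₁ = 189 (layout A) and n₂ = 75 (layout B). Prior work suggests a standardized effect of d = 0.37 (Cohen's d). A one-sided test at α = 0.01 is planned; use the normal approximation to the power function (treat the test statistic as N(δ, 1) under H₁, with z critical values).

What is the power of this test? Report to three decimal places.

Noncentrality parameter: δ = d / √(1/n₁ + 1/n₂) = 0.37 / √(1/189 + 1/75) = 2.7112
One-sided α = 0.01 → critical value z_{0.01} = 2.326.
Power = Φ(δ − 2.326) = Φ(0.385) = 0.6498.

Power ≈ 0.650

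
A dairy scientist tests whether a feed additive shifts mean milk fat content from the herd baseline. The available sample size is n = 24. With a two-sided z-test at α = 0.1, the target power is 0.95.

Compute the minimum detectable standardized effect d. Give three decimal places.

d ≈ 0.672

Need Φ(δ − 1.645) = 0.95, so δ = 1.645 + 1.645 = 3.290.
(The second rejection-region term Φ(−δ − z_{α/2}) is negligible and dropped.)
δ = d·√n ⇒ d = δ/√n = 3.290/√24 = 0.6715.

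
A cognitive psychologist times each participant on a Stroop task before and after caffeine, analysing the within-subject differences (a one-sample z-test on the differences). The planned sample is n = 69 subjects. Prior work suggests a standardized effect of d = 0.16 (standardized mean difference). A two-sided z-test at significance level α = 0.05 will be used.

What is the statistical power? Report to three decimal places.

Power ≈ 0.265

Noncentrality parameter: δ = d·√n = 0.16 × √69 = 1.3291
Two-sided α = 0.05 → critical value z_{0.025} = 1.960.
Power = Φ(δ − 1.960) + Φ(−δ − 1.960) = Φ(-0.631) + Φ(-3.289) = 0.2641 + 0.0005 = 0.2646.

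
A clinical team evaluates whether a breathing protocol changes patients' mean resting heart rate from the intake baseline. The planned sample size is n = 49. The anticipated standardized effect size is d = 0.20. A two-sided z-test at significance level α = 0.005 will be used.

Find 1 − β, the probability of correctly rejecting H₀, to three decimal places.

Noncentrality parameter: δ = d·√n = 0.20 × √49 = 1.4000
Critical value for a two-sided test at α = 0.005: z_{α/2} = 2.807.
Power = Φ(δ − 2.807) + Φ(−δ − 2.807) = Φ(-1.407) + Φ(-4.207) = 0.0797 + 0.0000 = 0.0797.

Power ≈ 0.080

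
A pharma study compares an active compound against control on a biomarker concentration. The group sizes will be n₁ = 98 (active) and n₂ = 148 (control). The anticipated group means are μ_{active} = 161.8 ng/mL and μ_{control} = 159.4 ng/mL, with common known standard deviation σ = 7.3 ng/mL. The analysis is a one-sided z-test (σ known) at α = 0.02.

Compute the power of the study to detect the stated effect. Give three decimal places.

Standardized effect: d = |μ_{active} − μ_{control}| / σ = |161.8 − 159.4| / 7.3 = 0.3288
Noncentrality parameter: δ = d / √(1/n₁ + 1/n₂) = 0.3288 / √(1/98 + 1/148) = 2.5244
Critical value for a one-sided test at α = 0.02: z_α = 2.054.
Power = P(Z > 2.054 − δ) = Φ(0.471) = 0.6811.

Power ≈ 0.681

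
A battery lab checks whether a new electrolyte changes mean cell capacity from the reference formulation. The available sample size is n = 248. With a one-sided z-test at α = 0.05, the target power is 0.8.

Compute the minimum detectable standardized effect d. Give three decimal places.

Need Φ(δ − 1.645) = 0.8, so δ = 1.645 + 0.842 = 2.486.
δ = d·√n ⇒ d = δ/√n = 2.486/√248 = 0.1579.

d ≈ 0.158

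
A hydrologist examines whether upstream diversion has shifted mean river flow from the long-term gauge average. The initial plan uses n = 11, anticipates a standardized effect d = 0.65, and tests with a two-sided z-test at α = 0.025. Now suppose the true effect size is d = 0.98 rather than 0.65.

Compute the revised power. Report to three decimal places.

Power ≈ 0.843

With d = 0.98: δ = d·√n = 0.98 × √11 = 3.2503. Critical value z_{0.0125} = 2.241.
Revised power = Φ(δ − 2.241) + Φ(−δ − 2.241) = Φ(1.009) + Φ(-5.492) = 0.8435 + 0.0000 = 0.8435.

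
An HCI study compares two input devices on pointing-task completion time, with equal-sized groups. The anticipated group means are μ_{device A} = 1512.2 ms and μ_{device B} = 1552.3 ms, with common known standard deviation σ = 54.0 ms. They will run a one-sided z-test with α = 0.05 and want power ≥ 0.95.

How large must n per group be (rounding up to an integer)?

n = 40 per group

Standardized effect: d = |μ_{device A} − μ_{device B}| / σ = |1512.2 − 1552.3| / 54.0 = 0.7426
For power 0.95 need Φ(δ − z_{0.05}) = 0.95, so δ = z_{0.05} + z_{0.05} = 1.645 + 1.645 = 3.290.
δ = d·√(n/2) ⇒ n = 2(δ/d)² = 2 × (3.290 / 0.7426)² = 39.25.
Rounding up, n = 40 per group.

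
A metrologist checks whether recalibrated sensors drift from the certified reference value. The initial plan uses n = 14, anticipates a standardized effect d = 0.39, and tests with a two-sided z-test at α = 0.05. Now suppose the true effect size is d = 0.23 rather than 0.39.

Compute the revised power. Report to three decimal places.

With d = 0.23: δ = d·√n = 0.23 × √14 = 0.8606. Critical value z_{0.025} = 1.960.
Revised power = Φ(δ − 1.960) + Φ(−δ − 1.960) = Φ(-1.099) + Φ(-2.821) = 0.1358 + 0.0024 = 0.1382.

Power ≈ 0.138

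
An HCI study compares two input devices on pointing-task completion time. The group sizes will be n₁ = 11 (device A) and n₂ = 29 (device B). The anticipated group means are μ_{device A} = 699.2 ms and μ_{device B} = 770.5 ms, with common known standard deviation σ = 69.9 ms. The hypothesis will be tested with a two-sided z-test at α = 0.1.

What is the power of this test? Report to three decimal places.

Power ≈ 0.892

Standardized effect: d = |μ_{device A} − μ_{device B}| / σ = |699.2 − 770.5| / 69.9 = 1.0200
Noncentrality parameter: δ = d / √(1/n₁ + 1/n₂) = 1.0200 / √(1/11 + 1/29) = 2.8806
Two-sided α = 0.1 → critical value z_{0.05} = 1.645.
Power = Φ(δ − 1.645) + Φ(−δ − 1.645) = Φ(1.236) + Φ(-4.525) = 0.8917 + 0.0000 = 0.8917.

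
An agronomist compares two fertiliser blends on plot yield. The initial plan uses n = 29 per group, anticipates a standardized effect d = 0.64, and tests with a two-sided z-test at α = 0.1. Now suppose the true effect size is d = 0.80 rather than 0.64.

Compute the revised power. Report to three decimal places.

With d = 0.80: δ = d·√(n/2) = 0.80 × √(29/2) = 3.0463. Critical value z_{0.05} = 1.645.
Revised power = Φ(δ − 1.645) + Φ(−δ − 1.645) = Φ(1.401) + Φ(-4.691) = 0.9195 + 0.0000 = 0.9195.

Power ≈ 0.919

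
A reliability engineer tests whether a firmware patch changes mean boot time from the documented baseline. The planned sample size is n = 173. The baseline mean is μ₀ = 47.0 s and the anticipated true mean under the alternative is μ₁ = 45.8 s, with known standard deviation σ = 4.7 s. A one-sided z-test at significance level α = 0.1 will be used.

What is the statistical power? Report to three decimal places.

Standardized effect: d = |μ₁ − μ₀| / σ = |45.8 − 47.0| / 4.7 = 0.2553
Noncentrality parameter: δ = d·√n = 0.2553 × √173 = 3.3582
Critical value for a one-sided test at α = 0.1: z_α = 1.282.
Power = Φ(δ − 1.282) = Φ(2.077) = 0.9811.

Power ≈ 0.981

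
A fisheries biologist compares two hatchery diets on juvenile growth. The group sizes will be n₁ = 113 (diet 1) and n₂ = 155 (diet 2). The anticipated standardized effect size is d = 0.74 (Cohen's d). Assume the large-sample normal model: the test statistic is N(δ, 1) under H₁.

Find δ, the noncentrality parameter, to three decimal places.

δ ≈ 5.982

The noncentrality parameter scales effect size by the design's sample-size factor: δ = d / √(1/n₁ + 1/n₂) = 0.74 / √(1/113 + 1/155) = 5.9823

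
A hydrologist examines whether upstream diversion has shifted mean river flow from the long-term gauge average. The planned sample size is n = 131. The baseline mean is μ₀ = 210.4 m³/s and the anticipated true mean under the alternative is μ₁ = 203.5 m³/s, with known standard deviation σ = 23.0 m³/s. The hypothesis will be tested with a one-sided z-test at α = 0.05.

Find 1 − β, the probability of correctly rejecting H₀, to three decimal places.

Power ≈ 0.963

Standardized effect: d = |μ₁ − μ₀| / σ = |203.5 − 210.4| / 23.0 = 0.3000
Noncentrality parameter: δ = d·√n = 0.3000 × √131 = 3.4337
One-sided α = 0.05 → critical value z_{0.05} = 1.645.
Power = Φ(δ − 1.645) = Φ(1.789) = 0.9632.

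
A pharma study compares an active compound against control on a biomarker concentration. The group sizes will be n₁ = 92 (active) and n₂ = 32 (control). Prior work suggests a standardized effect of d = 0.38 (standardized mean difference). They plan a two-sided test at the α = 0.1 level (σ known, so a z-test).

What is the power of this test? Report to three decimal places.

Power ≈ 0.582

Noncentrality parameter: δ = d / √(1/n₁ + 1/n₂) = 0.38 / √(1/92 + 1/32) = 1.8516
Two-sided α = 0.1 → critical value z_{0.05} = 1.645.
Power = Φ(δ − 1.645) + Φ(−δ − 1.645) = Φ(0.207) + Φ(-3.496) = 0.5819 + 0.0002 = 0.5821.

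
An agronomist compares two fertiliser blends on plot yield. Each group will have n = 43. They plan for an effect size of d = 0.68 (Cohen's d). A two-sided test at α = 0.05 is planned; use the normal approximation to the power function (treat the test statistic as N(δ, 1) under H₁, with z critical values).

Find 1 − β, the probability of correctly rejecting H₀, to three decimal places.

Noncentrality parameter: δ = d·√(n/2) = 0.68 × √(43/2) = 3.1530
Critical value for a two-sided test at α = 0.05: z_{α/2} = 1.960.
Power = Φ(δ − 1.960) + Φ(−δ − 1.960) = Φ(1.193) + Φ(-5.113) = 0.8836 + 0.0000 = 0.8836.

Power ≈ 0.884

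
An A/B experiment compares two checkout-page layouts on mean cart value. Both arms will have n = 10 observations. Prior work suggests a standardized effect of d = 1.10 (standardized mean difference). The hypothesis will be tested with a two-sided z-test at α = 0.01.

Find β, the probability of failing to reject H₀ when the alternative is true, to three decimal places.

Noncentrality parameter: δ = d·√(n/2) = 1.10 × √(10/2) = 2.4597
Two-sided α = 0.01 → critical value z_{0.005} = 2.576.
Power = Φ(δ − 2.576) + Φ(−δ − 2.576) = Φ(-0.116) + Φ(-5.036) = 0.4538 + 0.0000 = 0.4538.
Type II error: β = 1 − power = 1 − 0.4538 = 0.5462.

β ≈ 0.546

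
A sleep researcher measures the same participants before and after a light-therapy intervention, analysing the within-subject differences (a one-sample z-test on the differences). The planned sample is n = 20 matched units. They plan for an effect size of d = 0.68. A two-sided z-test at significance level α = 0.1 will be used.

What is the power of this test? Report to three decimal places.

Noncentrality parameter: λ = d·√n = 0.68 × √20 = 3.0411
Two-sided α = 0.1 → critical value z_{0.05} = 1.645.
Power = Φ(λ − 1.645) + Φ(−λ − 1.645) = Φ(1.396) + Φ(-4.686) = 0.9187 + 0.0000 = 0.9187.

Power ≈ 0.919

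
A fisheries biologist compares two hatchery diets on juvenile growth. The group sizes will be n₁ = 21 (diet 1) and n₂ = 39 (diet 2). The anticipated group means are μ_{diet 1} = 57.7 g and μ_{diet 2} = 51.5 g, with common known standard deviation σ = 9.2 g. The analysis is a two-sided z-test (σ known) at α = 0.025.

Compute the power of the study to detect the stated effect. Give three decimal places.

Power ≈ 0.598

Standardized effect: d = |μ_{diet 1} − μ_{diet 2}| / σ = |57.7 − 51.5| / 9.2 = 0.6739
Noncentrality parameter: δ = d / √(1/n₁ + 1/n₂) = 0.6739 / √(1/21 + 1/39) = 2.4898
Two-sided α = 0.025 → critical value z_{0.0125} = 2.241.
Power = Φ(δ − 2.241) + Φ(−δ − 2.241) = Φ(0.248) + Φ(-4.731) = 0.5981 + 0.0000 = 0.5981.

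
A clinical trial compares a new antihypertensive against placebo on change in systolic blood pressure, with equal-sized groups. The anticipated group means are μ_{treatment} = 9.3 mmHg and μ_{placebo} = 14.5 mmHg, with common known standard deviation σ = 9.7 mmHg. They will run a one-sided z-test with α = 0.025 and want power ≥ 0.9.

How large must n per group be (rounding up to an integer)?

n = 74 per group

Standardized effect: d = |μ_{treatment} − μ_{placebo}| / σ = |9.3 − 14.5| / 9.7 = 0.5361
Set Φ(δ − 1.960) = 0.9; then δ − 1.960 = Φ⁻¹(0.9) = 1.282, giving δ = 3.242.
δ = d·√(n/2) ⇒ n = 2(δ/d)² = 2 × (3.242 / 0.5361)² = 73.12.
Rounding up, n = 74 per group.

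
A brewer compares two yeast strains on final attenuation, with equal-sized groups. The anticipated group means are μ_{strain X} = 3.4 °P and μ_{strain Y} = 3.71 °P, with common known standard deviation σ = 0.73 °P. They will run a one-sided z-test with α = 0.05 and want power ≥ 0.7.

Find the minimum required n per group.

Standardized effect: d = |μ_{strain X} − μ_{strain Y}| / σ = |3.4 − 3.71| / 0.73 = 0.4247
Set Φ(δ − 1.645) = 0.7; then δ − 1.645 = Φ⁻¹(0.7) = 0.524, giving δ = 2.169.
δ = d·√(n/2) ⇒ n = 2(δ/d)² = 2 × (2.169 / 0.4247)² = 52.19.
Round up to the next whole unit.

n = 53 per group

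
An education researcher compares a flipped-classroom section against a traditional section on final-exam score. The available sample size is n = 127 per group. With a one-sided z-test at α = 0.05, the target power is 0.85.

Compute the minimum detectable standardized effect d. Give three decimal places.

Need Φ(δ − 1.645) = 0.85, so δ = 1.645 + 1.036 = 2.681.
δ = d·√(n/2) ⇒ d = δ/√(n/2) = 2.681/√(127/2) = 0.3365.

d ≈ 0.336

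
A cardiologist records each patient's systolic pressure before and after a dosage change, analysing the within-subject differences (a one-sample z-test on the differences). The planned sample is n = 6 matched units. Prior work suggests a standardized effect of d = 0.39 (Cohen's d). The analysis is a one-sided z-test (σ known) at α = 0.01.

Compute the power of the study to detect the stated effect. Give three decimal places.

Power ≈ 0.085

Noncentrality parameter: δ = d·√n = 0.39 × √6 = 0.9553
One-sided α = 0.01 → critical value z_{0.01} = 2.326.
Power = P(Z > 2.326 − δ) = Φ(-1.371) = 0.0852.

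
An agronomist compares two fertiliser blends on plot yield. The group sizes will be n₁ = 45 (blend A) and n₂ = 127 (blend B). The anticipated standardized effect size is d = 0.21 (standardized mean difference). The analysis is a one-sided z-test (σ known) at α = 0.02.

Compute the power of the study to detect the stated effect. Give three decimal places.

Power ≈ 0.200

Noncentrality parameter: δ = d / √(1/n₁ + 1/n₂) = 0.21 / √(1/45 + 1/127) = 1.2105
Critical value for a one-sided test at α = 0.02: z_α = 2.054.
Power = Φ(δ − 2.054) = Φ(-0.843) = 0.1995.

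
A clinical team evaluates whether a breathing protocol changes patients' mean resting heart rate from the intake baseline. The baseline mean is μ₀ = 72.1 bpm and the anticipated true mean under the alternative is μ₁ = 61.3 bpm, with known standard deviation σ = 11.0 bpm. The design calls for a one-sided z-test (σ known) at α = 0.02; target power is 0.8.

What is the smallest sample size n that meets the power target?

Standardized effect: d = |μ₁ − μ₀| / σ = |61.3 − 72.1| / 11.0 = 0.9818
Set Φ(δ − 2.054) = 0.8; then δ − 2.054 = Φ⁻¹(0.8) = 0.842, giving δ = 2.895.
δ = d·√n ⇒ n = (δ/d)² = (2.895 / 0.9818)² = 8.70.
Rounding up, n = 9.

n = 9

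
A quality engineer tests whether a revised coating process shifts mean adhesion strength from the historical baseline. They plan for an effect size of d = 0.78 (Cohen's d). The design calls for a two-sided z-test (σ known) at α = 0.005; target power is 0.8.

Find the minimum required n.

For power 0.8 need Φ(δ − z_{0.0025}) = 0.8, so δ = z_{0.0025} + z_{0.20} = 2.807 + 0.842 = 3.649.
(The Φ(−δ − z_{α/2}) term is vanishingly small for δ > 0 and is dropped in the standard sample-size formula.)
δ = d·√n ⇒ n = (δ/d)² = (3.649 / 0.78)² = 21.88.
Round up to the next whole unit.

n = 22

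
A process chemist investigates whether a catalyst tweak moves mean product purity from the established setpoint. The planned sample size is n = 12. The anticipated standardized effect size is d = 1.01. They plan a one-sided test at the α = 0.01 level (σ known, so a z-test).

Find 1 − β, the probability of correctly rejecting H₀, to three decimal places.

Noncentrality parameter: δ = d·√n = 1.01 × √12 = 3.4987
One-sided α = 0.01 → critical value z_{0.01} = 2.326.
Power = P(Z > 2.326 − δ) = Φ(1.172) = 0.8795.

Power ≈ 0.879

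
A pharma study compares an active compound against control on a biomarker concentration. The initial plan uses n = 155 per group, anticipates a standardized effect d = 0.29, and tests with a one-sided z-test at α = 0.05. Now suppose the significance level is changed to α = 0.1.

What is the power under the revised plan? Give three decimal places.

Power ≈ 0.898

δ = d·√(n/2) = 0.29 × √(155/2) = 2.5530 (unchanged). New critical value: z_{0.1} = 1.282.
Revised power = P(Z > 1.282 − δ) = Φ(1.271) = 0.8982.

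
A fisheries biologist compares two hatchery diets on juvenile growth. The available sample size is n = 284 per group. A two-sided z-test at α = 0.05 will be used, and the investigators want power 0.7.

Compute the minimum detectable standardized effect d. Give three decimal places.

d ≈ 0.208

Required noncentrality: δ = z_{0.025} + z_{0.30} = 1.960 + 0.524 = 2.484.
(The second rejection-region term Φ(−δ − z_{α/2}) is negligible and dropped.)
δ = d·√(n/2) ⇒ d = δ/√(n/2) = 2.484/√(284/2) = 0.2085.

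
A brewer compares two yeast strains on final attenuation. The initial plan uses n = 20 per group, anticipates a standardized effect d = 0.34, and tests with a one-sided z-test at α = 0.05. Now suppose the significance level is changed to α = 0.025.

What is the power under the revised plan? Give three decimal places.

δ = d·√(n/2) = 0.34 × √(20/2) = 1.0752 (unchanged). New critical value: z_{0.025} = 1.960.
Revised power = P(Z > 1.960 − δ) = Φ(-0.885) = 0.1881.

Power ≈ 0.188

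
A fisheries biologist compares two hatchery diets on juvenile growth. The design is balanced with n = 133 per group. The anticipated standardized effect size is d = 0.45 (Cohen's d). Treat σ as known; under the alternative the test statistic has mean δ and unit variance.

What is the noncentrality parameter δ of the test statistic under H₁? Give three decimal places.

δ ≈ 3.670

The noncentrality parameter scales effect size by the design's sample-size factor: δ = d·√(n/2) = 0.45 × √(133/2) = 3.6696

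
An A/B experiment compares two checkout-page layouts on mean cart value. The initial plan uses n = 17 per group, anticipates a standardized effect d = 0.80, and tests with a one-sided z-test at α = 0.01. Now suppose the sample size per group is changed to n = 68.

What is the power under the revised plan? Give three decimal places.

With n = 68 per group: δ = d·√(n/2) = 0.80 × √(68/2) = 4.6648. Critical value z_{0.01} = 2.326.
Revised power = P(Z > 2.326 − δ) = Φ(2.338) = 0.9903.

Power ≈ 0.990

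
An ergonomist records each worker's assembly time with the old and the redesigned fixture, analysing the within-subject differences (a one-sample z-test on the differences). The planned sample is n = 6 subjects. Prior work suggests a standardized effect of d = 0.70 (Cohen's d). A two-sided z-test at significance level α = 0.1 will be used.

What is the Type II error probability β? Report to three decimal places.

β ≈ 0.472

Noncentrality parameter: δ = d·√n = 0.70 × √6 = 1.7146
Critical value for a two-sided test at α = 0.1: z_{α/2} = 1.645.
Power = Φ(δ − 1.645) + Φ(−δ − 1.645) = Φ(0.070) + Φ(-3.359) = 0.5278 + 0.0004 = 0.5282.
Type II error: β = 1 − power = 1 − 0.5282 = 0.4718.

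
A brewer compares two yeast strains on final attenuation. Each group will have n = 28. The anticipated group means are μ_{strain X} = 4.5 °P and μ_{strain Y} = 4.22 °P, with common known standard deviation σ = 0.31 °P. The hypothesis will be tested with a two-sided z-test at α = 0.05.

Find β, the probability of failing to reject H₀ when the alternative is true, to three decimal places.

Standardized effect: d = |μ_{strain X} − μ_{strain Y}| / σ = |4.5 − 4.22| / 0.31 = 0.9032
Noncentrality parameter: δ = d·√(n/2) = 0.9032 × √(28/2) = 3.3796
Critical value for a two-sided test at α = 0.05: z_{α/2} = 1.960.
Power = Φ(δ − 1.960) + Φ(−δ − 1.960) = Φ(1.420) + Φ(-5.340) = 0.9221 + 0.0000 = 0.9221.
Type II error: β = 1 − power = 1 − 0.9221 = 0.0779.

β ≈ 0.078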